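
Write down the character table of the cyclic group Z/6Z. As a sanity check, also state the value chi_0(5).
Character table of Z/6Z (irreps indexed chi_0,...,chi_5 with chi_k(m) = zeta_6^(k*m), zeta_6 = exp(2*pi*i/6)):
  irrep \ class  {0} (size 1)  {1} (size 1)    {2} (size 1)    {3} (size 1)  {4} (size 1)    {5} (size 1)  
  chi_0          1             1               1               1             1               1             
  chi_1          1             exp(I*pi/3)     exp(2*I*pi/3)   -1            exp(-2*I*pi/3)  exp(-I*pi/3)  
  chi_2          1             exp(2*I*pi/3)   exp(-2*I*pi/3)  1             exp(2*I*pi/3)   exp(-2*I*pi/3)
  chi_3          1             -1              1               -1            1               -1            
  chi_4          1             exp(-2*I*pi/3)  exp(2*I*pi/3)   1             exp(-2*I*pi/3)  exp(2*I*pi/3) 
  chi_5          1             exp(-I*pi/3)    exp(-2*I*pi/3)  -1            exp(2*I*pi/3)   exp(I*pi/3)   

Spot check: chi_0(5) = zeta_6^(0*5) = zeta_6^0 = 1.

Working: Z/6Z is abelian, so all 6 irreducible complex representations are 1-dimensional. They are given by chi_k(m) = zeta_6^(k*m) for k = 0,...,5. Row orthogonality: sum_m chi_k(m) conj(chi_l(m)) = 6 * [k = l].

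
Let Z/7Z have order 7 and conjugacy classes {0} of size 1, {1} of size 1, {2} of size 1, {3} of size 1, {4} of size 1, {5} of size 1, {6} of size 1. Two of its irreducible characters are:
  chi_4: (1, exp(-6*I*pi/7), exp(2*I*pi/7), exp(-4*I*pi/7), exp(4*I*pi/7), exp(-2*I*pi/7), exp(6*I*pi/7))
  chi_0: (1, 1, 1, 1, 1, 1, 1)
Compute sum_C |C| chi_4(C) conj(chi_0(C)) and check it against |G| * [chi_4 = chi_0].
Sum = 0; so <chi_4, chi_0> = 0 (distinct irreducibles are orthogonal).

Argument: Compute term by term over conjugacy classes (|C| * chi_4(C) * conj(chi_0(C))):
  1*(1)*conj(1) + 1*(exp(-6*I*pi/7))*conj(1) + 1*(exp(2*I*pi/7))*conj(1) + 1*(exp(-4*I*pi/7))*conj(1) + 1*(exp(4*I*pi/7))*conj(1) + 1*(exp(-2*I*pi/7))*conj(1) + 1*(exp(6*I*pi/7))*conj(1)
  = (1) + (exp(-6*I*pi/7)) + (exp(2*I*pi/7)) + (exp(-4*I*pi/7)) + (exp(4*I*pi/7)) + (exp(-2*I*pi/7)) + (exp(6*I*pi/7))
  = 0.
(Exp terms are combined using exp(i*s)*conj(exp(i*t)) = exp(i*(s-t)), and sums of them are collapsed using the identity that for every m > 1 the m distinct m-th roots of unity sum to 0, e.g. 1 + exp(2*I*pi/3) + exp(-2*I*pi/3) = 0.)
Dividing by |G| = 7 gives 0/7 = 0, matching the row-orthogonality relation <chi_4, chi_0> = [chi_4 = chi_0].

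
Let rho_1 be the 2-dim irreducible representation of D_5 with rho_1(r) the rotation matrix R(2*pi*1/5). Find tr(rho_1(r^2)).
chi_{rho_1}(r^2) = 2*cos(2*pi*1*2/5) = -sqrt(5)/2 - 1/2

Explanation: rho_1(r^2) is rotation by angle 2*pi*1*2/5, whose trace is 2*cos(2*pi*1*2/5) = -sqrt(5)/2 - 1/2.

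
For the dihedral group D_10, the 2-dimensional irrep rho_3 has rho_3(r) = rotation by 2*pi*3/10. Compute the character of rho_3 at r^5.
chi_{rho_3}(r^5) = 2*cos(2*pi*3*5/10) = -2

Solution. rho_3(r^5) is rotation by angle 2*pi*3*5/10, whose trace is 2*cos(2*pi*3*5/10) = -2.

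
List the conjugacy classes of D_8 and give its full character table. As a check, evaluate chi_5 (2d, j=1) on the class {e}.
Conjugacy classes: {e} of size 1, {r^4} of size 1, {r^1, r^7} of size 2, {r^2, r^6} of size 2, {r^3, r^5} of size 2, {s, sr^2, ...} of size 4, {sr, sr^3, ...} of size 4.
Character table:
  irrep \ class              {e} (size 1)  {r^4} (size 1)  {r^1, r^7} (size 2)  {r^2, r^6} (size 2)  {r^3, r^5} (size 2)  {s, sr^2, ...} (size 4)  {sr, sr^3, ...} (size 4)
  chi_1 (triv)               1             1               1                    1                    1                    1                        1                       
  chi_2 (sign: r->1, s->-1)  1             1               1                    1                    1                    -1                       -1                      
  chi_3 (r->-1, s->1)        1             1               -1                   1                    -1                   1                        -1                      
  chi_4 (r->-1, s->-1)       1             1               -1                   1                    -1                   -1                       1                       
  chi_5 (2d, j=1)            2             -2              sqrt(2)              0                    -sqrt(2)             0                        0                       
  chi_6 (2d, j=2)            2             2               0                    -2                   0                    0                        0                       
  chi_7 (2d, j=3)            2             -2              -sqrt(2)             0                    sqrt(2)              0                        0                       

Spot check: chi_5 (2d, j=1) on {e} = 2.

Solution. D_8 has order 2*8 = 16 with 7 conjugacy classes, hence 7 irreducibles. Sum of squared dims 1 + 1 + 1 + 1 + 4 + 4 + 4 = 16 = |G|. Linear characters come from the abelianisation; the 2-dimensional irreps have character r^k -> 2*cos(2*pi*j*k/8), reflections -> 0.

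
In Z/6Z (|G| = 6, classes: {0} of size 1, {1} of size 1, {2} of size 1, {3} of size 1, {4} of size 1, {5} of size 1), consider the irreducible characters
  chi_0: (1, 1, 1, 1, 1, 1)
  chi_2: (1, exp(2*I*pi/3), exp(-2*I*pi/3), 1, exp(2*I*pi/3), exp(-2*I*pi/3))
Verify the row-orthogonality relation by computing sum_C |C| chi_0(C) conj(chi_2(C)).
Sum = 0; so <chi_0, chi_2> = 0 (distinct irreducibles are orthogonal).

Reasoning: Compute term by term over conjugacy classes (|C| * chi_0(C) * conj(chi_2(C))):
  1*(1)*conj(1) + 1*(1)*conj(exp(2*I*pi/3)) + 1*(1)*conj(exp(-2*I*pi/3)) + 1*(1)*conj(1) + 1*(1)*conj(exp(2*I*pi/3)) + 1*(1)*conj(exp(-2*I*pi/3))
  = (1) + (exp(-2*I*pi/3)) + (exp(2*I*pi/3)) + (1) + (exp(-2*I*pi/3)) + (exp(2*I*pi/3))
  = 0.
(Exp terms are combined using exp(i*s)*conj(exp(i*t)) = exp(i*(s-t)), and sums of them are collapsed using the identity that for every m > 1 the m distinct m-th roots of unity sum to 0, e.g. 1 + exp(2*I*pi/3) + exp(-2*I*pi/3) = 0.)
Dividing by |G| = 6 gives 0/6 = 0, matching the row-orthogonality relation <chi_0, chi_2> = [chi_0 = chi_2].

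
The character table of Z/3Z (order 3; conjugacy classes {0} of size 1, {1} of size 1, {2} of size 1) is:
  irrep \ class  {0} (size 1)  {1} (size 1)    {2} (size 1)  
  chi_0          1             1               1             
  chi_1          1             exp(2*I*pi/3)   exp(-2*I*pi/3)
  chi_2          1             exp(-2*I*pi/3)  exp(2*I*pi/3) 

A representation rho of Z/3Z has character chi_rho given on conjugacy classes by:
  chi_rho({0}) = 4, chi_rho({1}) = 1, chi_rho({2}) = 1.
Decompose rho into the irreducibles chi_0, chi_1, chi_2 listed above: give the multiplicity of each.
Multiplicities: chi_0: 2, chi_1: 1, chi_2: 1.

Working: Use <chi_rho, chi> = (1/|G|) sum_C |C| * chi_rho(C) * conj(chi(C)) with |G| = 3 for each irreducible chi in the table:
  <chi_rho, chi_0> = (1/3)[1*(4)*conj(1) + 1*(1)*conj(1) + 1*(1)*conj(1)]
      = (1/3)[(4) + (1) + (1)] = 6/3 = 2
  <chi_rho, chi_1> = (1/3)[1*(4)*conj(1) + 1*(1)*conj(exp(2*I*pi/3)) + 1*(1)*conj(exp(-2*I*pi/3))]
      = (1/3)[(4) + (1 + 2*exp(-2*I*pi/3) + exp(2*I*pi/3)) + (1 + exp(-2*I*pi/3) + 2*exp(2*I*pi/3))] = 3/3 = 1
  <chi_rho, chi_2> = (1/3)[1*(4)*conj(1) + 1*(1)*conj(exp(-2*I*pi/3)) + 1*(1)*conj(exp(2*I*pi/3))]
      = (1/3)[(4) + (1 + exp(-2*I*pi/3) + 2*exp(2*I*pi/3)) + (1 + 2*exp(-2*I*pi/3) + exp(2*I*pi/3))] = 3/3 = 1
(Exp terms are combined using exp(i*s)*conj(exp(i*t)) = exp(i*(s-t)), and sums of them are collapsed using the identity that for every m > 1 the m distinct m-th roots of unity sum to 0, e.g. 1 + exp(2*I*pi/3) + exp(-2*I*pi/3) = 0.)
Dimension check: dim(rho) = sum (mult * dim) = 2*1 + 1*1 + 1*1 = 4 = chi_rho(e) = 4.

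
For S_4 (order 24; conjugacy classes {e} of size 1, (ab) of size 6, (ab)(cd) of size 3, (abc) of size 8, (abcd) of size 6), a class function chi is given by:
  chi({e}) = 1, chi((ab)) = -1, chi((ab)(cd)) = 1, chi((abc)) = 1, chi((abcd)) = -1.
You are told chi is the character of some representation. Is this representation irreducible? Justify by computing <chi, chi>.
Irreducible: <chi, chi> = 1.

Justification: <chi, chi> = (1/|G|) sum_C |C| * |chi(C)|^2 = (1/24)[1*|1|^2 + 6*|-1|^2 + 3*|1|^2 + 8*|1|^2 + 6*|-1|^2]
  = (1/24)[(1) + (6) + (3) + (8) + (6)] = 24/24 = 1.
A character is irreducible iff <chi, chi> = 1, so this representation is irreducible.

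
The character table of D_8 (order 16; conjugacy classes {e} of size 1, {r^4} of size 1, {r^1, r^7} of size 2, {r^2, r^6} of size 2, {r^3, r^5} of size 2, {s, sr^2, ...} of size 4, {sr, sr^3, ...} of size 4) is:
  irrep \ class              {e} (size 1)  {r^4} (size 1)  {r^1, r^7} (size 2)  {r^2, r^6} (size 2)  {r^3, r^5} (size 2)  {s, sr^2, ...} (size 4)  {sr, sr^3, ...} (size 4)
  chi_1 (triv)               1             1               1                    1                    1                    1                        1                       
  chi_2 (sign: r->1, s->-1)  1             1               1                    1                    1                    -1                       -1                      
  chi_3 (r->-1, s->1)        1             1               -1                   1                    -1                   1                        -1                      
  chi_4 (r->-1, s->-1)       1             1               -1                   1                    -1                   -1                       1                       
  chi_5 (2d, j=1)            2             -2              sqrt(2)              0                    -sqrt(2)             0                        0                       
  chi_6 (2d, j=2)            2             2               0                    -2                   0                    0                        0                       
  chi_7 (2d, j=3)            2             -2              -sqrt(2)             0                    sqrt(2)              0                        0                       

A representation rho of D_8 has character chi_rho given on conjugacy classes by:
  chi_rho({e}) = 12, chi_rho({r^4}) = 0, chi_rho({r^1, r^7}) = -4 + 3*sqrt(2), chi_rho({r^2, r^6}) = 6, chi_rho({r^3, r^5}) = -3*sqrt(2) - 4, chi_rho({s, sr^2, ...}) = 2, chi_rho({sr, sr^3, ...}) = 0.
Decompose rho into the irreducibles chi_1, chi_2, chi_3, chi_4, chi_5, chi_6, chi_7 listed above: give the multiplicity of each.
Multiplicities: chi_1: 1, chi_2: 0, chi_3: 3, chi_4: 2, chi_5: 3, chi_6: 0, chi_7: 0.

Reasoning: Use <chi_rho, chi> = (1/|G|) sum_C |C| * chi_rho(C) * conj(chi(C)) with |G| = 16 for each irreducible chi in the table:
  <chi_rho, chi_1> = (1/16)[1*(12)*conj(1) + 1*(0)*conj(1) + 2*(-4 + 3*sqrt(2))*conj(1) + 2*(6)*conj(1) + 2*(-3*sqrt(2) - 4)*conj(1) + 4*(2)*conj(1) + 4*(0)*conj(1)]
      = (1/16)[(12) + (0) + (-8 + 6*sqrt(2)) + (12) + (-6*sqrt(2) - 8) + (8) + (0)] = 16/16 = 1
  <chi_rho, chi_2> = (1/16)[1*(12)*conj(1) + 1*(0)*conj(1) + 2*(-4 + 3*sqrt(2))*conj(1) + 2*(6)*conj(1) + 2*(-3*sqrt(2) - 4)*conj(1) + 4*(2)*conj(-1) + 4*(0)*conj(-1)]
      = (1/16)[(12) + (0) + (-8 + 6*sqrt(2)) + (12) + (-6*sqrt(2) - 8) + (-8) + (0)] = 0/16 = 0
  <chi_rho, chi_3> = (1/16)[1*(12)*conj(1) + 1*(0)*conj(1) + 2*(-4 + 3*sqrt(2))*conj(-1) + 2*(6)*conj(1) + 2*(-3*sqrt(2) - 4)*conj(-1) + 4*(2)*conj(1) + 4*(0)*conj(-1)]
      = (1/16)[(12) + (0) + (8 - 6*sqrt(2)) + (12) + (8 + 6*sqrt(2)) + (8) + (0)] = 48/16 = 3
  <chi_rho, chi_4> = (1/16)[1*(12)*conj(1) + 1*(0)*conj(1) + 2*(-4 + 3*sqrt(2))*conj(-1) + 2*(6)*conj(1) + 2*(-3*sqrt(2) - 4)*conj(-1) + 4*(2)*conj(-1) + 4*(0)*conj(1)]
      = (1/16)[(12) + (0) + (8 - 6*sqrt(2)) + (12) + (8 + 6*sqrt(2)) + (-8) + (0)] = 32/16 = 2
  <chi_rho, chi_5> = (1/16)[1*(12)*conj(2) + 1*(0)*conj(-2) + 2*(-4 + 3*sqrt(2))*conj(sqrt(2)) + 2*(6)*conj(0) + 2*(-3*sqrt(2) - 4)*conj(-sqrt(2)) + 4*(2)*conj(0) + 4*(0)*conj(0)]
      = (1/16)[(24) + (0) + (12 - 8*sqrt(2)) + (0) + (8*sqrt(2) + 12) + (0) + (0)] = 48/16 = 3
  <chi_rho, chi_6> = (1/16)[1*(12)*conj(2) + 1*(0)*conj(2) + 2*(-4 + 3*sqrt(2))*conj(0) + 2*(6)*conj(-2) + 2*(-3*sqrt(2) - 4)*conj(0) + 4*(2)*conj(0) + 4*(0)*conj(0)]
      = (1/16)[(24) + (0) + (0) + (-24) + (0) + (0) + (0)] = 0/16 = 0
  <chi_rho, chi_7> = (1/16)[1*(12)*conj(2) + 1*(0)*conj(-2) + 2*(-4 + 3*sqrt(2))*conj(-sqrt(2)) + 2*(6)*conj(0) + 2*(-3*sqrt(2) - 4)*conj(sqrt(2)) + 4*(2)*conj(0) + 4*(0)*conj(0)]
      = (1/16)[(24) + (0) + (-12 + 8*sqrt(2)) + (0) + (-12 - 8*sqrt(2)) + (0) + (0)] = 0/16 = 0
Dimension check: dim(rho) = sum (mult * dim) = 1*1 + 0*1 + 3*1 + 2*1 + 3*2 + 0*2 + 0*2 = 12 = chi_rho(e) = 12.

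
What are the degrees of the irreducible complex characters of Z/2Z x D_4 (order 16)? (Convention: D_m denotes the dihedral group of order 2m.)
Dimensions: 1, 1, 1, 1, 1, 1, 1, 1, 2, 2

Argument: There are 10 irreducibles (= number of conjugacy classes). Their dimensions d_i satisfy sum d_i^2 = |G| = 16: 1 + 1 + 1 + 1 + 1 + 1 + 1 + 1 + 4 + 4 = 16. (For the product with Z/2Z: each of the 2 1-dim characters of Z/2Z tensors with each irrep of D_4, giving 2 copies of each D_4-dimension.)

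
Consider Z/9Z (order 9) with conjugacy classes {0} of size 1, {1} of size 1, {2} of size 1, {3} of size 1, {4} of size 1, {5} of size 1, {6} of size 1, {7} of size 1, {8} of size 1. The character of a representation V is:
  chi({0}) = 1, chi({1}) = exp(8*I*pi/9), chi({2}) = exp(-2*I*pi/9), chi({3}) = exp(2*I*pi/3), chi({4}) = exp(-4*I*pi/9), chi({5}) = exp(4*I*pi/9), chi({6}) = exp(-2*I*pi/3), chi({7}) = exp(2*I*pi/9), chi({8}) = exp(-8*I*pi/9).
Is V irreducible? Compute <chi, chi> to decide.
Irreducible: <chi, chi> = 1.

Working: <chi, chi> = (1/|G|) sum_C |C| * |chi(C)|^2 = (1/9)[1*|1|^2 + 1*|exp(8*I*pi/9)|^2 + 1*|exp(-2*I*pi/9)|^2 + 1*|exp(2*I*pi/3)|^2 + 1*|exp(-4*I*pi/9)|^2 + 1*|exp(4*I*pi/9)|^2 + 1*|exp(-2*I*pi/3)|^2 + 1*|exp(2*I*pi/9)|^2 + 1*|exp(-8*I*pi/9)|^2]
  = (1/9)[(1) + (1) + (1) + (1) + (1) + (1) + (1) + (1) + (1)] = 9/9 = 1.
(Exp terms are combined using exp(i*s)*conj(exp(i*t)) = exp(i*(s-t)), and sums of them are collapsed using the identity that for every m > 1 the m distinct m-th roots of unity sum to 0, e.g. 1 + exp(2*I*pi/3) + exp(-2*I*pi/3) = 0.)
A character is irreducible iff <chi, chi> = 1, so this representation is irreducible.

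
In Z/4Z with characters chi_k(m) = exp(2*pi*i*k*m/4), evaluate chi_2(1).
chi_2(1) = zeta_4^2 = -1

Details: chi_2(1) = zeta_4^(2*1) = zeta_4^2. Since zeta_4^4 = 1, this equals zeta_4^2 = exp(2*pi*i*2/4) = -1.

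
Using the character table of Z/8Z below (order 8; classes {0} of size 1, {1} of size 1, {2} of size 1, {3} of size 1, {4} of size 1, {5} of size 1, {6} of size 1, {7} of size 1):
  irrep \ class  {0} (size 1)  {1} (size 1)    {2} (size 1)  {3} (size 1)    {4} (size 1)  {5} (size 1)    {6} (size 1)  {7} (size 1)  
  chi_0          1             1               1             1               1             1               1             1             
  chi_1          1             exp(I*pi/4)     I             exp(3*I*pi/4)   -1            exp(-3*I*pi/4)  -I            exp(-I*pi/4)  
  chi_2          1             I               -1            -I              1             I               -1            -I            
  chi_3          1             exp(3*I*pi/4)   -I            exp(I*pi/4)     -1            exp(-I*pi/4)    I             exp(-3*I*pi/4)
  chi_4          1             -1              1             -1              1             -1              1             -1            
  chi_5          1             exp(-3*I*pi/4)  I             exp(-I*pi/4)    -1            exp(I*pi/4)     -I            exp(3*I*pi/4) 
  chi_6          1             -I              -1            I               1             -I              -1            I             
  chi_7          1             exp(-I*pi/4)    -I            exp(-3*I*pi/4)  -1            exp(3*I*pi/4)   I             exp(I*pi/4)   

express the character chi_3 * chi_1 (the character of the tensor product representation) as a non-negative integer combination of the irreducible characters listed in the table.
chi_3 tensor chi_1 = chi_4 (all other irreducibles have multiplicity 0).

The character of a tensor product is the pointwise product (chi_3 * chi_1)(C) = chi_3(C) * chi_1(C):
  {0}: (1)*(1), {1}: (exp(3*I*pi/4))*(exp(I*pi/4)), {2}: (-I)*(I), {3}: (exp(I*pi/4))*(exp(3*I*pi/4)), {4}: (-1)*(-1), {5}: (exp(-I*pi/4))*(exp(-3*I*pi/4)), {6}: (I)*(-I), {7}: (exp(-3*I*pi/4))*(exp(-I*pi/4))
so (chi_3 * chi_1) takes values
  {0} -> 1, {1} -> -1, {2} -> 1, {3} -> -1, {4} -> 1, {5} -> -1, {6} -> 1, {7} -> -1.
Now take the inner product of this character with each irreducible chi from the table, <chi_3*chi_1, chi> = (1/8) sum_C |C| (chi_3*chi_1)(C) conj(chi(C)):
  <chi_3*chi_1, chi_0> = (1/8)[1*(1)*conj(1) + 1*(-1)*conj(1) + 1*(1)*conj(1) + 1*(-1)*conj(1) + 1*(1)*conj(1) + 1*(-1)*conj(1) + 1*(1)*conj(1) + 1*(-1)*conj(1)]
      = (1/8)[(1) + (-1) + (1) + (-1) + (1) + (-1) + (1) + (-1)] = 0/8 = 0
  <chi_3*chi_1, chi_1> = (1/8)[1*(1)*conj(1) + 1*(-1)*conj(exp(I*pi/4)) + 1*(1)*conj(I) + 1*(-1)*conj(exp(3*I*pi/4)) + 1*(1)*conj(-1) + 1*(-1)*conj(exp(-3*I*pi/4)) + 1*(1)*conj(-I) + 1*(-1)*conj(exp(-I*pi/4))]
      = (1/8)[(1) + (-exp(-I*pi/4)) + (-I) + (-exp(-3*I*pi/4)) + (-1) + (-exp(3*I*pi/4)) + (I) + (-exp(I*pi/4))] = 0/8 = 0
  <chi_3*chi_1, chi_2> = (1/8)[1*(1)*conj(1) + 1*(-1)*conj(I) + 1*(1)*conj(-1) + 1*(-1)*conj(-I) + 1*(1)*conj(1) + 1*(-1)*conj(I) + 1*(1)*conj(-1) + 1*(-1)*conj(-I)]
      = (1/8)[(1) + (I) + (-1) + (-I) + (1) + (I) + (-1) + (-I)] = 0/8 = 0
  <chi_3*chi_1, chi_3> = (1/8)[1*(1)*conj(1) + 1*(-1)*conj(exp(3*I*pi/4)) + 1*(1)*conj(-I) + 1*(-1)*conj(exp(I*pi/4)) + 1*(1)*conj(-1) + 1*(-1)*conj(exp(-I*pi/4)) + 1*(1)*conj(I) + 1*(-1)*conj(exp(-3*I*pi/4))]
      = (1/8)[(1) + (-exp(-3*I*pi/4)) + (I) + (-exp(-I*pi/4)) + (-1) + (-exp(I*pi/4)) + (-I) + (-exp(3*I*pi/4))] = 0/8 = 0
  <chi_3*chi_1, chi_4> = (1/8)[1*(1)*conj(1) + 1*(-1)*conj(-1) + 1*(1)*conj(1) + 1*(-1)*conj(-1) + 1*(1)*conj(1) + 1*(-1)*conj(-1) + 1*(1)*conj(1) + 1*(-1)*conj(-1)]
      = (1/8)[(1) + (1) + (1) + (1) + (1) + (1) + (1) + (1)] = 8/8 = 1
  <chi_3*chi_1, chi_5> = (1/8)[1*(1)*conj(1) + 1*(-1)*conj(exp(-3*I*pi/4)) + 1*(1)*conj(I) + 1*(-1)*conj(exp(-I*pi/4)) + 1*(1)*conj(-1) + 1*(-1)*conj(exp(I*pi/4)) + 1*(1)*conj(-I) + 1*(-1)*conj(exp(3*I*pi/4))]
      = (1/8)[(1) + (-exp(3*I*pi/4)) + (-I) + (-exp(I*pi/4)) + (-1) + (-exp(-I*pi/4)) + (I) + (-exp(-3*I*pi/4))] = 0/8 = 0
  <chi_3*chi_1, chi_6> = (1/8)[1*(1)*conj(1) + 1*(-1)*conj(-I) + 1*(1)*conj(-1) + 1*(-1)*conj(I) + 1*(1)*conj(1) + 1*(-1)*conj(-I) + 1*(1)*conj(-1) + 1*(-1)*conj(I)]
      = (1/8)[(1) + (-I) + (-1) + (I) + (1) + (-I) + (-1) + (I)] = 0/8 = 0
  <chi_3*chi_1, chi_7> = (1/8)[1*(1)*conj(1) + 1*(-1)*conj(exp(-I*pi/4)) + 1*(1)*conj(-I) + 1*(-1)*conj(exp(-3*I*pi/4)) + 1*(1)*conj(-1) + 1*(-1)*conj(exp(3*I*pi/4)) + 1*(1)*conj(I) + 1*(-1)*conj(exp(I*pi/4))]
      = (1/8)[(1) + (-exp(I*pi/4)) + (I) + (-exp(3*I*pi/4)) + (-1) + (-exp(-3*I*pi/4)) + (-I) + (-exp(-I*pi/4))] = 0/8 = 0
(Exp terms are combined using exp(i*s)*conj(exp(i*t)) = exp(i*(s-t)), and sums of them are collapsed using the identity that for every m > 1 the m distinct m-th roots of unity sum to 0, e.g. 1 + exp(2*I*pi/3) + exp(-2*I*pi/3) = 0.)
Hence the multiplicities are chi_4: 1. Dimension check: dim(chi_3)*dim(chi_1) = 1*1 = 1 and sum (mult * dim) = 1*1 = 1.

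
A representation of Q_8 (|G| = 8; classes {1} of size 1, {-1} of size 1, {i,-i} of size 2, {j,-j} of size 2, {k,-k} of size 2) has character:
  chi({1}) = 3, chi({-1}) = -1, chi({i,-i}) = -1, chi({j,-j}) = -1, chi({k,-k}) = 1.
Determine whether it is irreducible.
Not irreducible (reducible): <chi, chi> = 2 > 1.

<chi, chi> = (1/|G|) sum_C |C| * |chi(C)|^2 = (1/8)[1*|3|^2 + 1*|-1|^2 + 2*|-1|^2 + 2*|-1|^2 + 2*|1|^2]
  = (1/8)[(9) + (1) + (2) + (2) + (2)] = 16/8 = 2.
A character is irreducible iff <chi, chi> = 1, so this representation is reducible.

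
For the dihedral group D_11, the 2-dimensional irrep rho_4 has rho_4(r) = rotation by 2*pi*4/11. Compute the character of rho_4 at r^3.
chi_{rho_4}(r^3) = 2*cos(2*pi*4*3/11) = 2*cos(24*pi/11)

Explanation: rho_4(r^3) is rotation by angle 2*pi*4*3/11, whose trace is 2*cos(2*pi*4*3/11) = 2*cos(24*pi/11).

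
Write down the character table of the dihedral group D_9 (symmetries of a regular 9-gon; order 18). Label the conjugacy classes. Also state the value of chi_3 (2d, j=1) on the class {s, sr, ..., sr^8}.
Conjugacy classes: {e} of size 1, {r^1, r^8} of size 2, {r^2, r^7} of size 2, {r^3, r^6} of size 2, {r^4, r^5} of size 2, {s, sr, ..., sr^8} of size 9.
Character table:
  irrep \ class              {e} (size 1)  {r^1, r^8} (size 2)  {r^2, r^7} (size 2)  {r^3, r^6} (size 2)  {r^4, r^5} (size 2)  {s, sr, ..., sr^8} (size 9)
  chi_1 (triv)               1             1                    1                    1                    1                    1                          
  chi_2 (sign: r->1, s->-1)  1             1                    1                    1                    1                    -1                         
  chi_3 (2d, j=1)            2             2*cos(2*pi/9)        2*cos(4*pi/9)        -1                   -2*cos(pi/9)         0                          
  chi_4 (2d, j=2)            2             2*cos(4*pi/9)        -2*cos(pi/9)         -1                   2*cos(2*pi/9)        0                          
  chi_5 (2d, j=3)            2             -1                   -1                   2                    -1                   0                          
  chi_6 (2d, j=4)            2             -2*cos(pi/9)         2*cos(2*pi/9)        -1                   2*cos(4*pi/9)        0                          

Spot check: chi_3 (2d, j=1) on {s, sr, ..., sr^8} = 0.

Why: D_9 has order 2*9 = 18 with 6 conjugacy classes, hence 6 irreducibles. Sum of squared dims 1 + 1 + 4 + 4 + 4 + 4 = 18 = |G|. Linear characters come from the abelianisation; the 2-dimensional irreps have character r^k -> 2*cos(2*pi*j*k/9), reflections -> 0.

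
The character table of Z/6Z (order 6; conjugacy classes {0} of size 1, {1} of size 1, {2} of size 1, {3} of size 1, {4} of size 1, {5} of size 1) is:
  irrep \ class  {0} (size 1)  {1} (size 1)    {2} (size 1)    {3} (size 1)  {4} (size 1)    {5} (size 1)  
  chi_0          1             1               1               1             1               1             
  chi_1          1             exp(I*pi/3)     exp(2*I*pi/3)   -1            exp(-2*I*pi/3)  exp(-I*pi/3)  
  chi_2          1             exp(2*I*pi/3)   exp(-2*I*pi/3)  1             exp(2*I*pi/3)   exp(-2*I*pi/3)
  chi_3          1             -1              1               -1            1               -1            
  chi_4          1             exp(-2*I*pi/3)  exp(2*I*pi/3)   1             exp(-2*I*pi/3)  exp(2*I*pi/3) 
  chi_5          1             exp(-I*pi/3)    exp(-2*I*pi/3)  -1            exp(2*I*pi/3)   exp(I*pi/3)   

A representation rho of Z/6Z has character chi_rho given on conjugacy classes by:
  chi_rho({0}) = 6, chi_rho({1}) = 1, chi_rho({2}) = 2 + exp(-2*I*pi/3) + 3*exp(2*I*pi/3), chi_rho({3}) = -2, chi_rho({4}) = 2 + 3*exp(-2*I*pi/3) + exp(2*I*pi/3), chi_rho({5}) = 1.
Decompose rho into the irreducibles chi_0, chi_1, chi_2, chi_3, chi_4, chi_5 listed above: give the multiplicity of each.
Multiplicities: chi_0: 1, chi_1: 2, chi_2: 0, chi_3: 1, chi_4: 1, chi_5: 1.

Details: Use <chi_rho, chi> = (1/|G|) sum_C |C| * chi_rho(C) * conj(chi(C)) with |G| = 6 for each irreducible chi in the table:
  <chi_rho, chi_0> = (1/6)[1*(6)*conj(1) + 1*(1)*conj(1) + 1*(2 + exp(-2*I*pi/3) + 3*exp(2*I*pi/3))*conj(1) + 1*(-2)*conj(1) + 1*(2 + 3*exp(-2*I*pi/3) + exp(2*I*pi/3))*conj(1) + 1*(1)*conj(1)]
      = (1/6)[(6) + (1) + (2 + exp(-2*I*pi/3) + 3*exp(2*I*pi/3)) + (-2) + (2 + 3*exp(-2*I*pi/3) + exp(2*I*pi/3)) + (1)] = 6/6 = 1
  <chi_rho, chi_1> = (1/6)[1*(6)*conj(1) + 1*(1)*conj(exp(I*pi/3)) + 1*(2 + exp(-2*I*pi/3) + 3*exp(2*I*pi/3))*conj(exp(2*I*pi/3)) + 1*(-2)*conj(-1) + 1*(2 + 3*exp(-2*I*pi/3) + exp(2*I*pi/3))*conj(exp(-2*I*pi/3)) + 1*(1)*conj(exp(-I*pi/3))]
      = (1/6)[(6) + (1 + exp(-2*I*pi/3)) + (3 + 2*exp(-2*I*pi/3) + exp(2*I*pi/3)) + (2) + (3 + exp(-2*I*pi/3) + 2*exp(2*I*pi/3)) + (1 + exp(2*I*pi/3))] = 12/6 = 2
  <chi_rho, chi_2> = (1/6)[1*(6)*conj(1) + 1*(1)*conj(exp(2*I*pi/3)) + 1*(2 + exp(-2*I*pi/3) + 3*exp(2*I*pi/3))*conj(exp(-2*I*pi/3)) + 1*(-2)*conj(1) + 1*(2 + 3*exp(-2*I*pi/3) + exp(2*I*pi/3))*conj(exp(2*I*pi/3)) + 1*(1)*conj(exp(-2*I*pi/3))]
      = (1/6)[(6) + (-1 + 2*exp(-I*pi/3) + exp(2*I*pi/3)) + (1 + 3*exp(-2*I*pi/3) + 2*exp(2*I*pi/3)) + (-2) + (1 + 2*exp(-2*I*pi/3) + 3*exp(2*I*pi/3)) + (-1 + exp(-2*I*pi/3) + 2*exp(I*pi/3))] = 0/6 = 0
  <chi_rho, chi_3> = (1/6)[1*(6)*conj(1) + 1*(1)*conj(-1) + 1*(2 + exp(-2*I*pi/3) + 3*exp(2*I*pi/3))*conj(1) + 1*(-2)*conj(-1) + 1*(2 + 3*exp(-2*I*pi/3) + exp(2*I*pi/3))*conj(1) + 1*(1)*conj(-1)]
      = (1/6)[(6) + (-1) + (2 + exp(-2*I*pi/3) + 3*exp(2*I*pi/3)) + (2) + (2 + 3*exp(-2*I*pi/3) + exp(2*I*pi/3)) + (-1)] = 6/6 = 1
  <chi_rho, chi_4> = (1/6)[1*(6)*conj(1) + 1*(1)*conj(exp(-2*I*pi/3)) + 1*(2 + exp(-2*I*pi/3) + 3*exp(2*I*pi/3))*conj(exp(2*I*pi/3)) + 1*(-2)*conj(1) + 1*(2 + 3*exp(-2*I*pi/3) + exp(2*I*pi/3))*conj(exp(-2*I*pi/3)) + 1*(1)*conj(exp(2*I*pi/3))]
      = (1/6)[(6) + (-1 + exp(I*pi/3)) + (3 + 2*exp(-2*I*pi/3) + exp(2*I*pi/3)) + (-2) + (3 + exp(-2*I*pi/3) + 2*exp(2*I*pi/3)) + (-1 + exp(-I*pi/3))] = 6/6 = 1
  <chi_rho, chi_5> = (1/6)[1*(6)*conj(1) + 1*(1)*conj(exp(-I*pi/3)) + 1*(2 + exp(-2*I*pi/3) + 3*exp(2*I*pi/3))*conj(exp(-2*I*pi/3)) + 1*(-2)*conj(-1) + 1*(2 + 3*exp(-2*I*pi/3) + exp(2*I*pi/3))*conj(exp(2*I*pi/3)) + 1*(1)*conj(exp(I*pi/3))]
      = (1/6)[(6) + (1 + exp(-I*pi/3) + 2*exp(2*I*pi/3)) + (1 + 3*exp(-2*I*pi/3) + 2*exp(2*I*pi/3)) + (2) + (1 + 2*exp(-2*I*pi/3) + 3*exp(2*I*pi/3)) + (1 + 2*exp(-2*I*pi/3) + exp(I*pi/3))] = 6/6 = 1
(Exp terms are combined using exp(i*s)*conj(exp(i*t)) = exp(i*(s-t)), and sums of them are collapsed using the identity that for every m > 1 the m distinct m-th roots of unity sum to 0, e.g. 1 + exp(2*I*pi/3) + exp(-2*I*pi/3) = 0.)
Dimension check: dim(rho) = sum (mult * dim) = 1*1 + 2*1 + 0*1 + 1*1 + 1*1 + 1*1 = 6 = chi_rho(e) = 6.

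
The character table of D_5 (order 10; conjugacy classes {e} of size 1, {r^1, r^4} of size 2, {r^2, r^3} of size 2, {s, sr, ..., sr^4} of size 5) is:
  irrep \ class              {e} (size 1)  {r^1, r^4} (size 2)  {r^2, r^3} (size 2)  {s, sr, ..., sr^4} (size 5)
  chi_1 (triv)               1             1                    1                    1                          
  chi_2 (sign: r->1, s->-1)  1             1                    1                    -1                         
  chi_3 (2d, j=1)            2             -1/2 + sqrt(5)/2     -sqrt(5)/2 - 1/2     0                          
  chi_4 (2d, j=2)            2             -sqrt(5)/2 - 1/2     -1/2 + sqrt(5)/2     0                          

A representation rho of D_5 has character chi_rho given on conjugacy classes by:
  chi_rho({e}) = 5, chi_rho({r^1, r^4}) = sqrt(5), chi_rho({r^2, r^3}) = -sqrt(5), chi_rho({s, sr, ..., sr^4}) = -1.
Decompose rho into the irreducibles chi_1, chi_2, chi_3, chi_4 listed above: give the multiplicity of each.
Multiplicities: chi_1: 0, chi_2: 1, chi_3: 2, chi_4: 0.

Details: Use <chi_rho, chi> = (1/|G|) sum_C |C| * chi_rho(C) * conj(chi(C)) with |G| = 10 for each irreducible chi in the table:
  <chi_rho, chi_1> = (1/10)[1*(5)*conj(1) + 2*(sqrt(5))*conj(1) + 2*(-sqrt(5))*conj(1) + 5*(-1)*conj(1)]
      = (1/10)[(5) + (2*sqrt(5)) + (-2*sqrt(5)) + (-5)] = 0/10 = 0
  <chi_rho, chi_2> = (1/10)[1*(5)*conj(1) + 2*(sqrt(5))*conj(1) + 2*(-sqrt(5))*conj(1) + 5*(-1)*conj(-1)]
      = (1/10)[(5) + (2*sqrt(5)) + (-2*sqrt(5)) + (5)] = 10/10 = 1
  <chi_rho, chi_3> = (1/10)[1*(5)*conj(2) + 2*(sqrt(5))*conj(-1/2 + sqrt(5)/2) + 2*(-sqrt(5))*conj(-sqrt(5)/2 - 1/2) + 5*(-1)*conj(0)]
      = (1/10)[(10) + (5 - sqrt(5)) + (sqrt(5) + 5) + (0)] = 20/10 = 2
  <chi_rho, chi_4> = (1/10)[1*(5)*conj(2) + 2*(sqrt(5))*conj(-sqrt(5)/2 - 1/2) + 2*(-sqrt(5))*conj(-1/2 + sqrt(5)/2) + 5*(-1)*conj(0)]
      = (1/10)[(10) + (-5 - sqrt(5)) + (-5 + sqrt(5)) + (0)] = 0/10 = 0
Dimension check: dim(rho) = sum (mult * dim) = 0*1 + 1*1 + 2*2 + 0*2 = 5 = chi_rho(e) = 5.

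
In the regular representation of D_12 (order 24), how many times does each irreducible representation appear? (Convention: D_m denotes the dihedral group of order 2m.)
Each irreducible V_i of dimension d_i appears with multiplicity d_i, i.e. rho_reg = (direct sum over all irreducibles V_i) d_i V_i. The irreducible dimensions for D_12 are 1, 1, 1, 1, 2, 2, 2, 2, 2: 4 irreducibles of dimension 1, each with multiplicity 1; 5 irreducibles of dimension 2, each with multiplicity 2. Total dimension 4*1*1 + 5*2*2 = 24 = |G|.

General theorem: in the regular representation of a finite group G, each irreducible appears with multiplicity equal to its dimension. Check: dim(rho_reg) = sum d_i^2 = 1 + 1 + 1 + 1 + 4 + 4 + 4 + 4 + 4 = 24 = |G|.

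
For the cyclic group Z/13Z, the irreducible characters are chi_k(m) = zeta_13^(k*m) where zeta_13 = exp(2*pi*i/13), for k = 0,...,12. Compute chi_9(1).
chi_9(1) = zeta_13^9 = exp(-8*I*pi/13)

chi_9(1) = zeta_13^(9*1) = zeta_13^9. Since zeta_13^13 = 1, this equals zeta_13^9 = exp(2*pi*i*9/13) = exp(-8*I*pi/13).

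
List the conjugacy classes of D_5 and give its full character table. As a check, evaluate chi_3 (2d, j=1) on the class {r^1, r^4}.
Conjugacy classes: {e} of size 1, {r^1, r^4} of size 2, {r^2, r^3} of size 2, {s, sr, ..., sr^4} of size 5.
Character table:
  irrep \ class              {e} (size 1)  {r^1, r^4} (size 2)  {r^2, r^3} (size 2)  {s, sr, ..., sr^4} (size 5)
  chi_1 (triv)               1             1                    1                    1                          
  chi_2 (sign: r->1, s->-1)  1             1                    1                    -1                         
  chi_3 (2d, j=1)            2             -1/2 + sqrt(5)/2     -sqrt(5)/2 - 1/2     0                          
  chi_4 (2d, j=2)            2             -sqrt(5)/2 - 1/2     -1/2 + sqrt(5)/2     0                          

Spot check: chi_3 (2d, j=1) on {r^1, r^4} = -1/2 + sqrt(5)/2.

Details: D_5 has order 2*5 = 10 with 4 conjugacy classes, hence 4 irreducibles. Sum of squared dims 1 + 1 + 4 + 4 = 10 = |G|. Linear characters come from the abelianisation; the 2-dimensional irreps have character r^k -> 2*cos(2*pi*j*k/5), reflections -> 0.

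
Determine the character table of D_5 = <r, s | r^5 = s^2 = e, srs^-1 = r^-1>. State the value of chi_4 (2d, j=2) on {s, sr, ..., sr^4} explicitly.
Conjugacy classes: {e} of size 1, {r^1, r^4} of size 2, {r^2, r^3} of size 2, {s, sr, ..., sr^4} of size 5.
Character table:
  irrep \ class              {e} (size 1)  {r^1, r^4} (size 2)  {r^2, r^3} (size 2)  {s, sr, ..., sr^4} (size 5)
  chi_1 (triv)               1             1                    1                    1                          
  chi_2 (sign: r->1, s->-1)  1             1                    1                    -1                         
  chi_3 (2d, j=1)            2             -1/2 + sqrt(5)/2     -sqrt(5)/2 - 1/2     0                          
  chi_4 (2d, j=2)            2             -sqrt(5)/2 - 1/2     -1/2 + sqrt(5)/2     0                          

Spot check: chi_4 (2d, j=2) on {s, sr, ..., sr^4} = 0.

Working: D_5 has order 2*5 = 10 with 4 conjugacy classes, hence 4 irreducibles. Sum of squared dims 1 + 1 + 4 + 4 = 10 = |G|. Linear characters come from the abelianisation; the 2-dimensional irreps have character r^k -> 2*cos(2*pi*j*k/5), reflections -> 0.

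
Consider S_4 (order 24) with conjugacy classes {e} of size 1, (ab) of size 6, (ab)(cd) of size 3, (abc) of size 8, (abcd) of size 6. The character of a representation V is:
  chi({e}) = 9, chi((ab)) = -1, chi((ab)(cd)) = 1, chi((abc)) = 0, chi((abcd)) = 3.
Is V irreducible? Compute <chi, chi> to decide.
Not irreducible (reducible): <chi, chi> = 6 > 1.

Argument: <chi, chi> = (1/|G|) sum_C |C| * |chi(C)|^2 = (1/24)[1*|9|^2 + 6*|-1|^2 + 3*|1|^2 + 8*|0|^2 + 6*|3|^2]
  = (1/24)[(81) + (6) + (3) + (0) + (54)] = 144/24 = 6.
A character is irreducible iff <chi, chi> = 1, so this representation is reducible.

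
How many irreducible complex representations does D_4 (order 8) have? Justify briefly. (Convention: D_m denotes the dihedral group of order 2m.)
5

Solution. The number of irreducible complex representations of a finite group equals its number of conjugacy classes. D_4 has 5 conjugacy classes (n/2 + 3 for n even), so D_4 (order 8) has exactly 5 irreducible complex representations.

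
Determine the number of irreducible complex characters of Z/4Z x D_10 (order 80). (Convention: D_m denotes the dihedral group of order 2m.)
32

Working: The number of irreducible complex representations of a finite group equals its number of conjugacy classes. For a direct product, #classes(G x H) = #classes(G) * #classes(H). Z/4Z has 4 classes (abelian), D_10 has 8 classes, so 4 * 8 = 32, so Z/4Z x D_10 (order 80) has exactly 32 irreducible complex representations.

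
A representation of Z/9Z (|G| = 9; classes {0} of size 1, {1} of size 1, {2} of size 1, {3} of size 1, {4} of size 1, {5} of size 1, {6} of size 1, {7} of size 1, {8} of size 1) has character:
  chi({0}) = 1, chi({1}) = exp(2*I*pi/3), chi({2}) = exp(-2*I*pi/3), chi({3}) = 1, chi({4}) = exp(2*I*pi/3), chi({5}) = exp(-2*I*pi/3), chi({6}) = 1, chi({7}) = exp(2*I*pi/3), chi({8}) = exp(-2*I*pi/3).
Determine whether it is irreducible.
Irreducible: <chi, chi> = 1.

Working: <chi, chi> = (1/|G|) sum_C |C| * |chi(C)|^2 = (1/9)[1*|1|^2 + 1*|exp(2*I*pi/3)|^2 + 1*|exp(-2*I*pi/3)|^2 + 1*|1|^2 + 1*|exp(2*I*pi/3)|^2 + 1*|exp(-2*I*pi/3)|^2 + 1*|1|^2 + 1*|exp(2*I*pi/3)|^2 + 1*|exp(-2*I*pi/3)|^2]
  = (1/9)[(1) + (1) + (1) + (1) + (1) + (1) + (1) + (1) + (1)] = 9/9 = 1.
(Exp terms are combined using exp(i*s)*conj(exp(i*t)) = exp(i*(s-t)), and sums of them are collapsed using the identity that for every m > 1 the m distinct m-th roots of unity sum to 0, e.g. 1 + exp(2*I*pi/3) + exp(-2*I*pi/3) = 0.)
A character is irreducible iff <chi, chi> = 1, so this representation is irreducible.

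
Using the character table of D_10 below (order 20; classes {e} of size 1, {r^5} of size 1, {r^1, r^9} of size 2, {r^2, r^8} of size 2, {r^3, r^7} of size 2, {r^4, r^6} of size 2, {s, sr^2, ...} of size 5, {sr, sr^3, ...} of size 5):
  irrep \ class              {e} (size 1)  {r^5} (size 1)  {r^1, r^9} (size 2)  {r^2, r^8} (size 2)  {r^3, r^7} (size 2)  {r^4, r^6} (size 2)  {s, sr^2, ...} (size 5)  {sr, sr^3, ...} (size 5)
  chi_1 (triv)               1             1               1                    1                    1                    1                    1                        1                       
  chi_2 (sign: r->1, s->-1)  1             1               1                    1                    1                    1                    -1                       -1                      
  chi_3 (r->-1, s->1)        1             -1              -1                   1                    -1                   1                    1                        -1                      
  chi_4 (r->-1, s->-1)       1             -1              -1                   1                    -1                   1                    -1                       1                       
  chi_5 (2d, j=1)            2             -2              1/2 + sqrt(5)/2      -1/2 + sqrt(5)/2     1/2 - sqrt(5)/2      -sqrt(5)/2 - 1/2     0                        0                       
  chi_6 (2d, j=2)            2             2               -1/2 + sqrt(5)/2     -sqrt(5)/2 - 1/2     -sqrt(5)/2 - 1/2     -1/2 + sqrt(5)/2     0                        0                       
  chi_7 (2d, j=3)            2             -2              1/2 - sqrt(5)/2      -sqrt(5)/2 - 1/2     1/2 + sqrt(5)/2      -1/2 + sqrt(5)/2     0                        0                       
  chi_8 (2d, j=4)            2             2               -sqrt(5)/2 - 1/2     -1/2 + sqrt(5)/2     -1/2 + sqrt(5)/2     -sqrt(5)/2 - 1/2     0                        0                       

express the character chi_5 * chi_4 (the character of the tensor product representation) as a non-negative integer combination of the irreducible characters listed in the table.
chi_5 tensor chi_4 = chi_8 (all other irreducibles have multiplicity 0).

Argument: The character of a tensor product is the pointwise product (chi_5 * chi_4)(C) = chi_5(C) * chi_4(C):
  {e}: (2)*(1), {r^5}: (-2)*(-1), {r^1, r^9}: (1/2 + sqrt(5)/2)*(-1), {r^2, r^8}: (-1/2 + sqrt(5)/2)*(1), {r^3, r^7}: (1/2 - sqrt(5)/2)*(-1), {r^4, r^6}: (-sqrt(5)/2 - 1/2)*(1), {s, sr^2, ...}: (0)*(-1), {sr, sr^3, ...}: (0)*(1)
so (chi_5 * chi_4) takes values
  {e} -> 2, {r^5} -> 2, {r^1, r^9} -> -sqrt(5)/2 - 1/2, {r^2, r^8} -> -1/2 + sqrt(5)/2, {r^3, r^7} -> -1/2 + sqrt(5)/2, {r^4, r^6} -> -sqrt(5)/2 - 1/2, {s, sr^2, ...} -> 0, {sr, sr^3, ...} -> 0.
Now take the inner product of this character with each irreducible chi from the table, <chi_5*chi_4, chi> = (1/20) sum_C |C| (chi_5*chi_4)(C) conj(chi(C)):
  <chi_5*chi_4, chi_1> = (1/20)[1*(2)*conj(1) + 1*(2)*conj(1) + 2*(-sqrt(5)/2 - 1/2)*conj(1) + 2*(-1/2 + sqrt(5)/2)*conj(1) + 2*(-1/2 + sqrt(5)/2)*conj(1) + 2*(-sqrt(5)/2 - 1/2)*conj(1) + 5*(0)*conj(1) + 5*(0)*conj(1)]
      = (1/20)[(2) + (2) + (-sqrt(5) - 1) + (-1 + sqrt(5)) + (-1 + sqrt(5)) + (-sqrt(5) - 1) + (0) + (0)] = 0/20 = 0
  <chi_5*chi_4, chi_2> = (1/20)[1*(2)*conj(1) + 1*(2)*conj(1) + 2*(-sqrt(5)/2 - 1/2)*conj(1) + 2*(-1/2 + sqrt(5)/2)*conj(1) + 2*(-1/2 + sqrt(5)/2)*conj(1) + 2*(-sqrt(5)/2 - 1/2)*conj(1) + 5*(0)*conj(-1) + 5*(0)*conj(-1)]
      = (1/20)[(2) + (2) + (-sqrt(5) - 1) + (-1 + sqrt(5)) + (-1 + sqrt(5)) + (-sqrt(5) - 1) + (0) + (0)] = 0/20 = 0
  <chi_5*chi_4, chi_3> = (1/20)[1*(2)*conj(1) + 1*(2)*conj(-1) + 2*(-sqrt(5)/2 - 1/2)*conj(-1) + 2*(-1/2 + sqrt(5)/2)*conj(1) + 2*(-1/2 + sqrt(5)/2)*conj(-1) + 2*(-sqrt(5)/2 - 1/2)*conj(1) + 5*(0)*conj(1) + 5*(0)*conj(-1)]
      = (1/20)[(2) + (-2) + (1 + sqrt(5)) + (-1 + sqrt(5)) + (1 - sqrt(5)) + (-sqrt(5) - 1) + (0) + (0)] = 0/20 = 0
  <chi_5*chi_4, chi_4> = (1/20)[1*(2)*conj(1) + 1*(2)*conj(-1) + 2*(-sqrt(5)/2 - 1/2)*conj(-1) + 2*(-1/2 + sqrt(5)/2)*conj(1) + 2*(-1/2 + sqrt(5)/2)*conj(-1) + 2*(-sqrt(5)/2 - 1/2)*conj(1) + 5*(0)*conj(-1) + 5*(0)*conj(1)]
      = (1/20)[(2) + (-2) + (1 + sqrt(5)) + (-1 + sqrt(5)) + (1 - sqrt(5)) + (-sqrt(5) - 1) + (0) + (0)] = 0/20 = 0
  <chi_5*chi_4, chi_5> = (1/20)[1*(2)*conj(2) + 1*(2)*conj(-2) + 2*(-sqrt(5)/2 - 1/2)*conj(1/2 + sqrt(5)/2) + 2*(-1/2 + sqrt(5)/2)*conj(-1/2 + sqrt(5)/2) + 2*(-1/2 + sqrt(5)/2)*conj(1/2 - sqrt(5)/2) + 2*(-sqrt(5)/2 - 1/2)*conj(-sqrt(5)/2 - 1/2) + 5*(0)*conj(0) + 5*(0)*conj(0)]
      = (1/20)[(4) + (-4) + (-3 - sqrt(5)) + (3 - sqrt(5)) + (-3 + sqrt(5)) + (sqrt(5) + 3) + (0) + (0)] = 0/20 = 0
  <chi_5*chi_4, chi_6> = (1/20)[1*(2)*conj(2) + 1*(2)*conj(2) + 2*(-sqrt(5)/2 - 1/2)*conj(-1/2 + sqrt(5)/2) + 2*(-1/2 + sqrt(5)/2)*conj(-sqrt(5)/2 - 1/2) + 2*(-1/2 + sqrt(5)/2)*conj(-sqrt(5)/2 - 1/2) + 2*(-sqrt(5)/2 - 1/2)*conj(-1/2 + sqrt(5)/2) + 5*(0)*conj(0) + 5*(0)*conj(0)]
      = (1/20)[(4) + (4) + (-2) + (-2) + (-2) + (-2) + (0) + (0)] = 0/20 = 0
  <chi_5*chi_4, chi_7> = (1/20)[1*(2)*conj(2) + 1*(2)*conj(-2) + 2*(-sqrt(5)/2 - 1/2)*conj(1/2 - sqrt(5)/2) + 2*(-1/2 + sqrt(5)/2)*conj(-sqrt(5)/2 - 1/2) + 2*(-1/2 + sqrt(5)/2)*conj(1/2 + sqrt(5)/2) + 2*(-sqrt(5)/2 - 1/2)*conj(-1/2 + sqrt(5)/2) + 5*(0)*conj(0) + 5*(0)*conj(0)]
      = (1/20)[(4) + (-4) + (2) + (-2) + (2) + (-2) + (0) + (0)] = 0/20 = 0
  <chi_5*chi_4, chi_8> = (1/20)[1*(2)*conj(2) + 1*(2)*conj(2) + 2*(-sqrt(5)/2 - 1/2)*conj(-sqrt(5)/2 - 1/2) + 2*(-1/2 + sqrt(5)/2)*conj(-1/2 + sqrt(5)/2) + 2*(-1/2 + sqrt(5)/2)*conj(-1/2 + sqrt(5)/2) + 2*(-sqrt(5)/2 - 1/2)*conj(-sqrt(5)/2 - 1/2) + 5*(0)*conj(0) + 5*(0)*conj(0)]
      = (1/20)[(4) + (4) + (sqrt(5) + 3) + (3 - sqrt(5)) + (3 - sqrt(5)) + (sqrt(5) + 3) + (0) + (0)] = 20/20 = 1
Hence the multiplicities are chi_8: 1. Dimension check: dim(chi_5)*dim(chi_4) = 2*1 = 2 and sum (mult * dim) = 1*2 = 2.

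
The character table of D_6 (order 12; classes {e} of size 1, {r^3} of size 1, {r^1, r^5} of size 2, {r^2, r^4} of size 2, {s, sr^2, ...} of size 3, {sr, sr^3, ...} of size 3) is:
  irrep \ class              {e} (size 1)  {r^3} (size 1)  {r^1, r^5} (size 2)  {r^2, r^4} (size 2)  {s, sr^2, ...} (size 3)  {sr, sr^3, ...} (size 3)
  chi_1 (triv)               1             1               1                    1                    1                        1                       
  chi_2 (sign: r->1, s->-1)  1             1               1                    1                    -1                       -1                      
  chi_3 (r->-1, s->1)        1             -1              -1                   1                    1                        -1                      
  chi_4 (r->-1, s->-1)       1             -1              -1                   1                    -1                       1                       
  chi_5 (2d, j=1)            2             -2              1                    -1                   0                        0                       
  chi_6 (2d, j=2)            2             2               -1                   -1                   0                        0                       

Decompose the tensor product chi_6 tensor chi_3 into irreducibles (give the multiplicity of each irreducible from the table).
chi_6 tensor chi_3 = chi_5 (all other irreducibles have multiplicity 0).

Proof sketch: The character of a tensor product is the pointwise product (chi_6 * chi_3)(C) = chi_6(C) * chi_3(C):
  {e}: (2)*(1), {r^3}: (2)*(-1), {r^1, r^5}: (-1)*(-1), {r^2, r^4}: (-1)*(1), {s, sr^2, ...}: (0)*(1), {sr, sr^3, ...}: (0)*(-1)
so (chi_6 * chi_3) takes values
  {e} -> 2, {r^3} -> -2, {r^1, r^5} -> 1, {r^2, r^4} -> -1, {s, sr^2, ...} -> 0, {sr, sr^3, ...} -> 0.
Now take the inner product of this character with each irreducible chi from the table, <chi_6*chi_3, chi> = (1/12) sum_C |C| (chi_6*chi_3)(C) conj(chi(C)):
  <chi_6*chi_3, chi_1> = (1/12)[1*(2)*conj(1) + 1*(-2)*conj(1) + 2*(1)*conj(1) + 2*(-1)*conj(1) + 3*(0)*conj(1) + 3*(0)*conj(1)]
      = (1/12)[(2) + (-2) + (2) + (-2) + (0) + (0)] = 0/12 = 0
  <chi_6*chi_3, chi_2> = (1/12)[1*(2)*conj(1) + 1*(-2)*conj(1) + 2*(1)*conj(1) + 2*(-1)*conj(1) + 3*(0)*conj(-1) + 3*(0)*conj(-1)]
      = (1/12)[(2) + (-2) + (2) + (-2) + (0) + (0)] = 0/12 = 0
  <chi_6*chi_3, chi_3> = (1/12)[1*(2)*conj(1) + 1*(-2)*conj(-1) + 2*(1)*conj(-1) + 2*(-1)*conj(1) + 3*(0)*conj(1) + 3*(0)*conj(-1)]
      = (1/12)[(2) + (2) + (-2) + (-2) + (0) + (0)] = 0/12 = 0
  <chi_6*chi_3, chi_4> = (1/12)[1*(2)*conj(1) + 1*(-2)*conj(-1) + 2*(1)*conj(-1) + 2*(-1)*conj(1) + 3*(0)*conj(-1) + 3*(0)*conj(1)]
      = (1/12)[(2) + (2) + (-2) + (-2) + (0) + (0)] = 0/12 = 0
  <chi_6*chi_3, chi_5> = (1/12)[1*(2)*conj(2) + 1*(-2)*conj(-2) + 2*(1)*conj(1) + 2*(-1)*conj(-1) + 3*(0)*conj(0) + 3*(0)*conj(0)]
      = (1/12)[(4) + (4) + (2) + (2) + (0) + (0)] = 12/12 = 1
  <chi_6*chi_3, chi_6> = (1/12)[1*(2)*conj(2) + 1*(-2)*conj(2) + 2*(1)*conj(-1) + 2*(-1)*conj(-1) + 3*(0)*conj(0) + 3*(0)*conj(0)]
      = (1/12)[(4) + (-4) + (-2) + (2) + (0) + (0)] = 0/12 = 0
Hence the multiplicities are chi_5: 1. Dimension check: dim(chi_6)*dim(chi_3) = 2*1 = 2 and sum (mult * dim) = 1*2 = 2.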